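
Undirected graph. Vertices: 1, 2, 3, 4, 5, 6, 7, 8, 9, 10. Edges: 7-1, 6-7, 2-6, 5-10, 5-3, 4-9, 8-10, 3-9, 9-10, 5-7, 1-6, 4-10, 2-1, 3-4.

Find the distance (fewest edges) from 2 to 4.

5

Distance 0: 2.
Distance 1: 1, 6.
Distance 2: 7.
Distance 3: 5.
Distance 4: 3, 10.
Distance 5: 4, 8, 9 — contains 4.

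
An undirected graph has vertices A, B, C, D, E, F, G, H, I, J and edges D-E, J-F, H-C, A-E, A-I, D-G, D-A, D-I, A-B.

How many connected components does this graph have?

From A: component {A, B, D, E, G, I}.
From C: component {C, H}.
From F: component {F, J}.
That's 3 components.

3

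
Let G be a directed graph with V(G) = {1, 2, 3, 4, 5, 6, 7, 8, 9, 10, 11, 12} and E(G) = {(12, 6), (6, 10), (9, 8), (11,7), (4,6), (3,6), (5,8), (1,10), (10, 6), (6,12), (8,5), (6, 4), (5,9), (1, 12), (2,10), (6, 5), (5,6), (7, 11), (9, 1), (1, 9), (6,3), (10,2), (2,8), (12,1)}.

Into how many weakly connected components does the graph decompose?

2

From 1: component {1, 2, 3, 4, 5, 6, 8, 9, 10, 12}.
From 7: component {7, 11}.
That's 2 components.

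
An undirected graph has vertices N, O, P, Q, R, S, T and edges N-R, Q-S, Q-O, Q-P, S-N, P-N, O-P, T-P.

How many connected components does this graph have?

1

From N: component {N, O, P, Q, R, S, T}.
That's 1 component.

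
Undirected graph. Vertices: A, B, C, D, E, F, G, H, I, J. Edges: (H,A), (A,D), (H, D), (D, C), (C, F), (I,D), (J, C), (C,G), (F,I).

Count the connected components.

3

From A: component {A, C, D, F, G, H, I, J}.
From B: component {B}.
From E: component {E}.
That's 3 components.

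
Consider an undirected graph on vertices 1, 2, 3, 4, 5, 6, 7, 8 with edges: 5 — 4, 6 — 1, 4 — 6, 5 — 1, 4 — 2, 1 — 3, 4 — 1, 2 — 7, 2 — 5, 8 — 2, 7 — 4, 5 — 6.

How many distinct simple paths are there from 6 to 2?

15

6–1–4–2
6–1–4–5–2
6–1–4–7–2
6–1–5–2
6–1–5–4–2
6–1–5–4–7–2
6–4–1–5–2
6–4–2
6–4–5–2
6–4–7–2
6–5–1–4–2
6–5–1–4–7–2
6–5–2
6–5–4–2
6–5–4–7–2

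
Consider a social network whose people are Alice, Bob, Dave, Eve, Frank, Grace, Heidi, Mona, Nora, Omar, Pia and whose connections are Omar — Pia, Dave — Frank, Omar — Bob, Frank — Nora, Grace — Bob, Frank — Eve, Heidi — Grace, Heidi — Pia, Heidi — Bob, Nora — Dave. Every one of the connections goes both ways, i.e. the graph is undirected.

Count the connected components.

From Alice: component {Alice}.
From Bob: component {Bob, Grace, Heidi, Omar, Pia}.
From Dave: component {Dave, Eve, Frank, Nora}.
From Mona: component {Mona}.
That's 4 components.

4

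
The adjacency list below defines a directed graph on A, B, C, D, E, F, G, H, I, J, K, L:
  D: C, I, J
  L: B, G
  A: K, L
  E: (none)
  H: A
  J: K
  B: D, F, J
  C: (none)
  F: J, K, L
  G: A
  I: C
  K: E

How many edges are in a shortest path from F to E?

2

Distance 0: F.
Distance 1: J, K, L.
Distance 2: B, E, G — contains E.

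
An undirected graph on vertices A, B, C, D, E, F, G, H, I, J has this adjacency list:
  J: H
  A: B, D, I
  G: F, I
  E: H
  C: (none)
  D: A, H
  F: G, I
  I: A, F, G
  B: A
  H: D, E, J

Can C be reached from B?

Explore from B.
Distance 1: reach A.
Distance 2: reach D, I.
Distance 3: reach F, G, H.
Distance 4: reach E, J.
The search is exhausted without reaching C; it lies in a different component.

No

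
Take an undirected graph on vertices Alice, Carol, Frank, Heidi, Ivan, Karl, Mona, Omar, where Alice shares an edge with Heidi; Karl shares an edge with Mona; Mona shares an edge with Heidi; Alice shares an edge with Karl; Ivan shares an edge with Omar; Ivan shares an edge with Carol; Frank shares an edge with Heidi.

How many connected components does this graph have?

2

From Alice: component {Alice, Frank, Heidi, Karl, Mona}.
From Carol: component {Carol, Ivan, Omar}.
That's 2 components.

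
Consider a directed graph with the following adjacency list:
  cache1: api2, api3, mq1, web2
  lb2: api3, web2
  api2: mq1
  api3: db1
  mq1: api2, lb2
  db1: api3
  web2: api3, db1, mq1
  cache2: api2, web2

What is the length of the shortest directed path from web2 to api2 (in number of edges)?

2

Distance 0: web2.
Distance 1: api3, db1, mq1.
Distance 2: api2, lb2 — contains api2.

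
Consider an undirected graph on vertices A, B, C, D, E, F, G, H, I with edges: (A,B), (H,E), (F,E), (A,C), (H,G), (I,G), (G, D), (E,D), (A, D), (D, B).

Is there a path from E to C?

Yes

Explore from E.
Distance 1: reach D, F, H.
Distance 2: reach A, B, G.
Distance 3: reach C, I.
Found C.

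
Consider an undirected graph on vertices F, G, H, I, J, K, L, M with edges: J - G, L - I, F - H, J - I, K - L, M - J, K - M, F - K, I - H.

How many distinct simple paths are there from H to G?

4

H–F–K–L–I–J–G
H–F–K–M–J–G
H–I–J–G
H–I–L–K–M–J–G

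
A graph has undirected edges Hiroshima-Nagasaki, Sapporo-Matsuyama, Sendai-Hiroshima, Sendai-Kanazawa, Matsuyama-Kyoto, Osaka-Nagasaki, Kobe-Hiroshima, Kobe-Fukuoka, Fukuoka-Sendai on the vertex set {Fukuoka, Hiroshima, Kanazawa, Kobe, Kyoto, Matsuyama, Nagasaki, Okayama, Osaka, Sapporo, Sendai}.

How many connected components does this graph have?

3

From Fukuoka: component {Fukuoka, Hiroshima, Kanazawa, Kobe, Nagasaki, Osaka, Sendai}.
From Kyoto: component {Kyoto, Matsuyama, Sapporo}.
From Okayama: component {Okayama}.
That's 3 components.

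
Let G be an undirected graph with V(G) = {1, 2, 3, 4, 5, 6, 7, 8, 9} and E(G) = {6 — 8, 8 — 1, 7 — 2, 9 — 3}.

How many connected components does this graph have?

5

From 1: component {1, 6, 8}.
From 2: component {2, 7}.
From 3: component {3, 9}.
From 4: component {4}.
From 5: component {5}.
That's 5 components.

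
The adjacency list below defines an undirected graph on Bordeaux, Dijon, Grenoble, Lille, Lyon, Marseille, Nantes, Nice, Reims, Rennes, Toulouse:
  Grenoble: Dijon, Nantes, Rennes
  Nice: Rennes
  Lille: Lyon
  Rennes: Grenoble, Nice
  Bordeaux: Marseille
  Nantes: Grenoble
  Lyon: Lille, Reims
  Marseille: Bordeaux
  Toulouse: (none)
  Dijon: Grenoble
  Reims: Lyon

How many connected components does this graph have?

4

From Bordeaux: component {Bordeaux, Marseille}.
From Dijon: component {Dijon, Grenoble, Nantes, Nice, Rennes}.
From Lille: component {Lille, Lyon, Reims}.
From Toulouse: component {Toulouse}.
That's 4 components.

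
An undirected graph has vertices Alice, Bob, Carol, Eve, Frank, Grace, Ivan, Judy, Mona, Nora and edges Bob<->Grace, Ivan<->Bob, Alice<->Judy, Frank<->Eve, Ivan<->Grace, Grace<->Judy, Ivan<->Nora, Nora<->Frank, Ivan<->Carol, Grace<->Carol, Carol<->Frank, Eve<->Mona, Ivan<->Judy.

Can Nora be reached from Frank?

Yes

Explore from Frank.
Distance 1: reach Carol, Eve, Nora.
Found Nora.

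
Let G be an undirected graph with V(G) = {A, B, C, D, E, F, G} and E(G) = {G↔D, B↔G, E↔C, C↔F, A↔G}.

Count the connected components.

From A: component {A, B, D, G}.
From C: component {C, E, F}.
That's 2 components.

2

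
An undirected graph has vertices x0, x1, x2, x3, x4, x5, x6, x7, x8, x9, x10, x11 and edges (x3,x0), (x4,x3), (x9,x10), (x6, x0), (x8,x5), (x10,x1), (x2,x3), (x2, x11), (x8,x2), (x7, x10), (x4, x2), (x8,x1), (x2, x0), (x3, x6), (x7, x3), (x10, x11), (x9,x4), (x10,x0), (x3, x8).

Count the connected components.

1

From x0: component {x0, x1, x2, x3, x4, x5, x6, x7, x8, x9, x10, x11}.
That's 1 component.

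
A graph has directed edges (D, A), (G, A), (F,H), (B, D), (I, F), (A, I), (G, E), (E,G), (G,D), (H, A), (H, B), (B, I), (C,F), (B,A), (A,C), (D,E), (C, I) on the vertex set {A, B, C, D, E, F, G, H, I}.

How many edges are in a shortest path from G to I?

2

Distance 0: G.
Distance 1: A, D, E.
Distance 2: C, I — contains I.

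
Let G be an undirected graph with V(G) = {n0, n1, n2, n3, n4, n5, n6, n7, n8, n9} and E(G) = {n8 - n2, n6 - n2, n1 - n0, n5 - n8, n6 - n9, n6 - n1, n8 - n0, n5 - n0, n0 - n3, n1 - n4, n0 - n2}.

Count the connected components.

From n0: component {n0, n1, n2, n3, n4, n5, n6, n8, n9}.
From n7: component {n7}.
That's 2 components.

2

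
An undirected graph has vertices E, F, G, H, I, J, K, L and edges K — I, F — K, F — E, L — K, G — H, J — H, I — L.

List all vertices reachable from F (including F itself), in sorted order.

E, F, I, K, L

Start at F.
Its neighbours: E, K.
Then their neighbours: I, L.
Nothing further is reachable.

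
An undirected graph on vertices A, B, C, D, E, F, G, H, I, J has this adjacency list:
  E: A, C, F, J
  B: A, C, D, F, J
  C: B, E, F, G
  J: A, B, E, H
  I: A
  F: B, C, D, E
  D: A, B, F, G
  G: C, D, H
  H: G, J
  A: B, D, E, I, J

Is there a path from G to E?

Explore from G.
Distance 1: reach C, D, H.
Distance 2: reach A, B, E, F, J.
Found E.

Yes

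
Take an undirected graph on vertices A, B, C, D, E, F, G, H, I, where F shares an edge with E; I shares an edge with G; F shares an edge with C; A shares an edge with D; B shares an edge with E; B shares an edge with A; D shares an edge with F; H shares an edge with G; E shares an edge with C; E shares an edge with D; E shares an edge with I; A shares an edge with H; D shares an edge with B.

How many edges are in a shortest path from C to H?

Distance 0: C.
Distance 1: E, F.
Distance 2: B, D, I.
Distance 3: A, G.
Distance 4: H — contains H.

4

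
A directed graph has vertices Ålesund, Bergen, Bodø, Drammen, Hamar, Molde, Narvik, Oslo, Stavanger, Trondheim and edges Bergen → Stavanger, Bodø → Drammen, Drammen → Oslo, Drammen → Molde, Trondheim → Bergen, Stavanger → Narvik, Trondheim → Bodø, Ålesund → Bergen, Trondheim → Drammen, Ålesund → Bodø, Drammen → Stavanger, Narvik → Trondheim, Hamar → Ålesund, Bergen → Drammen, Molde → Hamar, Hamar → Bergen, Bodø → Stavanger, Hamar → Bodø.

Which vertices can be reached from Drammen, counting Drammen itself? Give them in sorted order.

Start at Drammen.
Its neighbours: Molde, Oslo, Stavanger.
Then their neighbours: Hamar, Narvik.
Then next layer: Ålesund, Bergen, Bodø, Trondheim.
Every vertex is now reached.

Ålesund, Bergen, Bodø, Drammen, Hamar, Molde, Narvik, Oslo, Stavanger, Trondheim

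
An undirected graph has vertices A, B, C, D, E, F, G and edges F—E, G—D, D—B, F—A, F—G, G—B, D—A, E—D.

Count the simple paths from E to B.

7

E–D–A–F–G–B
E–D–B
E–D–G–B
E–F–A–D–B
E–F–A–D–G–B
E–F–G–B
E–F–G–D–B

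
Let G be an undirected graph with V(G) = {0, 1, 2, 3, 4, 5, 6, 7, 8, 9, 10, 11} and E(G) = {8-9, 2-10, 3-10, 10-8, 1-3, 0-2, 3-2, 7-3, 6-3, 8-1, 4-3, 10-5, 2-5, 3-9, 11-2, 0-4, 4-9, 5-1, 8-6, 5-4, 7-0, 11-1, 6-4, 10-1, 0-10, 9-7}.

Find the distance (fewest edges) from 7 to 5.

3

Distance 0: 7.
Distance 1: 0, 3, 9.
Distance 2: 1, 2, 4, 6, 8, 10.
Distance 3: 5, 11 — contains 5.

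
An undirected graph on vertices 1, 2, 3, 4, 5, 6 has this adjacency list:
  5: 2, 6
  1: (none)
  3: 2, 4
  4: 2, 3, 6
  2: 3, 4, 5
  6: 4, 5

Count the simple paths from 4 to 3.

4–2–3
4–3
4–6–5–2–3

3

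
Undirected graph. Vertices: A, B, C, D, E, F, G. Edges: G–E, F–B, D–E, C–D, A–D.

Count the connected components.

From A: component {A, C, D, E, G}.
From B: component {B, F}.
That's 2 components.

2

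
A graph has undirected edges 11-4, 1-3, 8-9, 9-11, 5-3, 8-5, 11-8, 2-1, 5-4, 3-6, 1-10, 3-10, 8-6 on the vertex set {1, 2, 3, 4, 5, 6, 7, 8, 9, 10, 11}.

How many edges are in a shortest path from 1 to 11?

Distance 0: 1.
Distance 1: 2, 3, 10.
Distance 2: 5, 6.
Distance 3: 4, 8.
Distance 4: 9, 11 — contains 11.

4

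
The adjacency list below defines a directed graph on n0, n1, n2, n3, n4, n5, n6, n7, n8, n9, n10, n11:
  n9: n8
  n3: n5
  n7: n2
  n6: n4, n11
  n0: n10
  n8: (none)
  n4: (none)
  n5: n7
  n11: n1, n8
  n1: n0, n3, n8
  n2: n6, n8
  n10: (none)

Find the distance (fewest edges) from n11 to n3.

2

Distance 0: n11.
Distance 1: n1, n8.
Distance 2: n0, n3 — contains n3.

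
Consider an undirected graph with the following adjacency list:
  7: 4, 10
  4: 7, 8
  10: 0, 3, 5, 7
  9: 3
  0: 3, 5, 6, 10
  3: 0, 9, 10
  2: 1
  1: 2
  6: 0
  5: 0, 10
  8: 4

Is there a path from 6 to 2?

Explore from 6.
Distance 1: reach 0.
Distance 2: reach 3, 5, 10.
Distance 3: reach 7, 9.
Distance 4: reach 4.
Distance 5: reach 8.
The search is exhausted without reaching 2; it lies in a different component.

No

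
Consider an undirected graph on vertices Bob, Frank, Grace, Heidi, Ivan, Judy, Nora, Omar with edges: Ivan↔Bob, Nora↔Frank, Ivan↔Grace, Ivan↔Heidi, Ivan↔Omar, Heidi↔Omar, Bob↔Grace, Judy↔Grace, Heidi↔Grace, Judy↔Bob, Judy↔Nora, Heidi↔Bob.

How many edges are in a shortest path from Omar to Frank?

Distance 0: Omar.
Distance 1: Heidi, Ivan.
Distance 2: Bob, Grace.
Distance 3: Judy.
Distance 4: Nora.
Distance 5: Frank — contains Frank.

5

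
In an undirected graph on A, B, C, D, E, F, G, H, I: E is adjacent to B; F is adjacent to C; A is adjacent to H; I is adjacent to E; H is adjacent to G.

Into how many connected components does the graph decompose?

4

From A: component {A, G, H}.
From B: component {B, E, I}.
From C: component {C, F}.
From D: component {D}.
That's 4 components.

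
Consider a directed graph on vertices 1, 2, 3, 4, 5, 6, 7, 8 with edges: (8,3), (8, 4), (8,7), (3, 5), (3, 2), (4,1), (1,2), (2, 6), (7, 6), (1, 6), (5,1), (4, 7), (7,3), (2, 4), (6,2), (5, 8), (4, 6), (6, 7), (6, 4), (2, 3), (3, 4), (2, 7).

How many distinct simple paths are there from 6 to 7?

9

6→2→3→4→7
6→2→3→5→8→4→7
6→2→3→5→8→7
6→2→4→7
6→2→7
6→4→1→2→3→5→8→7
6→4→1→2→7
6→4→7
6→7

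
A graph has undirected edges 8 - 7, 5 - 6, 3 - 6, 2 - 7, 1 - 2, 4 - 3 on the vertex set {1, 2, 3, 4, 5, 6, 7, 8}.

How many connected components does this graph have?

From 1: component {1, 2, 7, 8}.
From 3: component {3, 4, 5, 6}.
That's 2 components.

2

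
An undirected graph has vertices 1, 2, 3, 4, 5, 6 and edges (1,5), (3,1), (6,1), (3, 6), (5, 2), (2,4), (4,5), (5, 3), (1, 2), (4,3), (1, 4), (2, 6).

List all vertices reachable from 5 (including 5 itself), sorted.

Start at 5.
Its neighbours: 1, 2, 3, 4.
Then their neighbours: 6.
Every vertex is now reached.

1, 2, 3, 4, 5, 6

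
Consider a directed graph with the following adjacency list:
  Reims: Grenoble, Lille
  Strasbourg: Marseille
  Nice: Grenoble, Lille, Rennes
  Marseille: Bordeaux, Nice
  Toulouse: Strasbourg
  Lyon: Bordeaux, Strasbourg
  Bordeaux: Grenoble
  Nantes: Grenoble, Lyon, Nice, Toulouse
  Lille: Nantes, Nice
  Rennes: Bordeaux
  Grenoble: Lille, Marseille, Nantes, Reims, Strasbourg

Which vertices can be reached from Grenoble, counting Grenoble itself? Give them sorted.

Bordeaux, Grenoble, Lille, Lyon, Marseille, Nantes, Nice, Reims, Rennes, Strasbourg, Toulouse

Start at Grenoble.
Its neighbours: Lille, Marseille, Nantes, Reims, Strasbourg.
Then their neighbours: Bordeaux, Lyon, Nice, Toulouse.
Then next layer: Rennes.
Every vertex is now reached.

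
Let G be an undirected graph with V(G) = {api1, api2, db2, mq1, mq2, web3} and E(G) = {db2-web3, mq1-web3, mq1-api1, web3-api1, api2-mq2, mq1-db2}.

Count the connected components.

From api1: component {api1, db2, mq1, web3}.
From api2: component {api2, mq2}.
That's 2 components.

2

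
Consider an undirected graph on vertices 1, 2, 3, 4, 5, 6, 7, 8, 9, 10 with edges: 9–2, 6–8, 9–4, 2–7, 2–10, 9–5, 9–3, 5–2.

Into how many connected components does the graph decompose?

From 1: component {1}.
From 2: component {2, 3, 4, 5, 7, 9, 10}.
From 6: component {6, 8}.
That's 3 components.

3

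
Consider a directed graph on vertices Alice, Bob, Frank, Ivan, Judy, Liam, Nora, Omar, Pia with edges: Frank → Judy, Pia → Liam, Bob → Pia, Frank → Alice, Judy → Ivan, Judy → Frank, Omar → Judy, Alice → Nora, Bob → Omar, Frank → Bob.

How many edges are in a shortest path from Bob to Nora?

Distance 0: Bob.
Distance 1: Omar, Pia.
Distance 2: Judy, Liam.
Distance 3: Frank, Ivan.
Distance 4: Alice.
Distance 5: Nora — contains Nora.

5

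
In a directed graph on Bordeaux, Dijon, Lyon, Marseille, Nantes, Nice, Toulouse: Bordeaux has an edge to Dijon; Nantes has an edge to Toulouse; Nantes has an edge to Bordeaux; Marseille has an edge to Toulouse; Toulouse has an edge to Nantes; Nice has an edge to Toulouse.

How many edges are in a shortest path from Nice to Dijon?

Distance 0: Nice.
Distance 1: Toulouse.
Distance 2: Nantes.
Distance 3: Bordeaux.
Distance 4: Dijon — contains Dijon.

4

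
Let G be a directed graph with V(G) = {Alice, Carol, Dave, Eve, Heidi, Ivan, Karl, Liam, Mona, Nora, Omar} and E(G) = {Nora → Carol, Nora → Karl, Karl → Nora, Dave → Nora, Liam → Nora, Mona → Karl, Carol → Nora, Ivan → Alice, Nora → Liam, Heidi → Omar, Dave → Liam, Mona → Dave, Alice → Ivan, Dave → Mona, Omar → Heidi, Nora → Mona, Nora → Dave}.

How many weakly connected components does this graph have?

From Alice: component {Alice, Ivan}.
From Carol: component {Carol, Dave, Karl, Liam, Mona, Nora}.
From Eve: component {Eve}.
From Heidi: component {Heidi, Omar}.
That's 4 components.

4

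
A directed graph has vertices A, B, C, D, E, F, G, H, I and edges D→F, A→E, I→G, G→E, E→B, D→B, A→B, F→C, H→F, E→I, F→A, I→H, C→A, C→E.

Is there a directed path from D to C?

Yes

Explore from D.
Distance 1: reach B, F.
Distance 2: reach A, C.
Found C.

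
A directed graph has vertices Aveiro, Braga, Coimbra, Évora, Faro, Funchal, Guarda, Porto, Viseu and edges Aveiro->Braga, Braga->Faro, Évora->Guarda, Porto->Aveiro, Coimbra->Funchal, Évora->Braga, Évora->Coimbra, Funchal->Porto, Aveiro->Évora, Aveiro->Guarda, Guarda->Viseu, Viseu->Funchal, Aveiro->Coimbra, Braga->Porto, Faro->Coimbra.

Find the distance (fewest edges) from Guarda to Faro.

6

Distance 0: Guarda.
Distance 1: Viseu.
Distance 2: Funchal.
Distance 3: Porto.
Distance 4: Aveiro.
Distance 5: Braga, Coimbra, Évora.
Distance 6: Faro — contains Faro.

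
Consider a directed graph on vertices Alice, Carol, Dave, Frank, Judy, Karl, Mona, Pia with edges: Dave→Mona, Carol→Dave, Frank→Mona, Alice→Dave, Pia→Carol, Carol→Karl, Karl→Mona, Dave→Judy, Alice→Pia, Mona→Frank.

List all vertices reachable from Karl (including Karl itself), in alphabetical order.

Start at Karl.
Its neighbours: Mona.
Then their neighbours: Frank.
Nothing further is reachable.

Frank, Karl, Mona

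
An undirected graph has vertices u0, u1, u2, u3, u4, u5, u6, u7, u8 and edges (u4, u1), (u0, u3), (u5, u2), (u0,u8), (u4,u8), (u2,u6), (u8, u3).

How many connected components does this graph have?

3

From u0: component {u0, u1, u3, u4, u8}.
From u2: component {u2, u5, u6}.
From u7: component {u7}.
That's 3 components.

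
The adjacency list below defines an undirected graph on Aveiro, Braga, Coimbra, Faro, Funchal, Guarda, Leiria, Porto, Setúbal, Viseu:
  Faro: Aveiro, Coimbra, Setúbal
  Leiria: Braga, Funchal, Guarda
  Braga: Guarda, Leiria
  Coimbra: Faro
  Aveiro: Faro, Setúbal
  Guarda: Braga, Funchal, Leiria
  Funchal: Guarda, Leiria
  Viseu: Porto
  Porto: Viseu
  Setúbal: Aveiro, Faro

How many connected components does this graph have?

3

From Aveiro: component {Aveiro, Coimbra, Faro, Setúbal}.
From Braga: component {Braga, Funchal, Guarda, Leiria}.
From Porto: component {Porto, Viseu}.
That's 3 components.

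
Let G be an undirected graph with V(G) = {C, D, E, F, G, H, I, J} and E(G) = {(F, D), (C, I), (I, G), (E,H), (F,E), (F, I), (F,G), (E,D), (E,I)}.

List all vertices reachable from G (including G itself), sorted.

Start at G.
Its neighbours: F, I.
Then their neighbours: C, D, E.
Then next layer: H.
Nothing further is reachable.

C, D, E, F, G, H, I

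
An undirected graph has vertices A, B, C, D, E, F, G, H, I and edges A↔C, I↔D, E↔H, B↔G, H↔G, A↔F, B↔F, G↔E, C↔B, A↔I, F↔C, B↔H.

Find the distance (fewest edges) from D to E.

Distance 0: D.
Distance 1: I.
Distance 2: A.
Distance 3: C, F.
Distance 4: B.
Distance 5: G, H.
Distance 6: E — contains E.

6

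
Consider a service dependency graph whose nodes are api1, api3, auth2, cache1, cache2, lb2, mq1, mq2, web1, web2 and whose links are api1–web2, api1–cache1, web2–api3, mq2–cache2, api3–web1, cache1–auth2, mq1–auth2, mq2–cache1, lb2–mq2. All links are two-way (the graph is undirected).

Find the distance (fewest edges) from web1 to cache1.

Distance 0: web1.
Distance 1: api3.
Distance 2: web2.
Distance 3: api1.
Distance 4: cache1 — contains cache1.

4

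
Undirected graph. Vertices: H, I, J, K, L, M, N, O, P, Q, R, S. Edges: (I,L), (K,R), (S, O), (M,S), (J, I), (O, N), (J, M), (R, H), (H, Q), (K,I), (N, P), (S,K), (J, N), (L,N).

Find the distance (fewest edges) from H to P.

6

Distance 0: H.
Distance 1: Q, R.
Distance 2: K.
Distance 3: I, S.
Distance 4: J, L, M, O.
Distance 5: N.
Distance 6: P — contains P.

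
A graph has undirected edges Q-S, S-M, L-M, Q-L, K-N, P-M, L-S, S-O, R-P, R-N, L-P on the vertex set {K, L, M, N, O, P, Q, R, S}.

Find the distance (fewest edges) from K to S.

5

Distance 0: K.
Distance 1: N.
Distance 2: R.
Distance 3: P.
Distance 4: L, M.
Distance 5: Q, S — contains S.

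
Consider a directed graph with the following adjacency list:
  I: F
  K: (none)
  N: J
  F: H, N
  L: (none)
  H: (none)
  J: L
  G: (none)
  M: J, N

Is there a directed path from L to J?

No

L has no outgoing edges, so nothing is reachable from it.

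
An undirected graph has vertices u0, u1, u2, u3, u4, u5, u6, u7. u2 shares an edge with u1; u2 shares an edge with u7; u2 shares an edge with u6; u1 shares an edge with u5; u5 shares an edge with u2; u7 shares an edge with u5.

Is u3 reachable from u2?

Explore from u2.
Distance 1: reach u1, u5, u6, u7.
The search is exhausted without reaching u3; it lies in a different component.

No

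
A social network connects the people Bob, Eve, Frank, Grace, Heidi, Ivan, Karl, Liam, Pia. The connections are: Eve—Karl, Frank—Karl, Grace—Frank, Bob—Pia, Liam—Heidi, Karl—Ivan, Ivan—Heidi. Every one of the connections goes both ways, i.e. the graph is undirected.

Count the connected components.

From Bob: component {Bob, Pia}.
From Eve: component {Eve, Frank, Grace, Heidi, Ivan, Karl, Liam}.
That's 2 components.

2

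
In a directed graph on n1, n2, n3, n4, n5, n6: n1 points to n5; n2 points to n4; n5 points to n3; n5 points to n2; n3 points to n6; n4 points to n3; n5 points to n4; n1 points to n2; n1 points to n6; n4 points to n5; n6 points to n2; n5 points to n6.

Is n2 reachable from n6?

Yes

Explore from n6.
Distance 1: reach n2.
Found n2.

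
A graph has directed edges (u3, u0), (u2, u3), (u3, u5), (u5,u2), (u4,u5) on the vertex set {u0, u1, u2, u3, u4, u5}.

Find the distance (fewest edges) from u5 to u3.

2

Distance 0: u5.
Distance 1: u2.
Distance 2: u3 — contains u3.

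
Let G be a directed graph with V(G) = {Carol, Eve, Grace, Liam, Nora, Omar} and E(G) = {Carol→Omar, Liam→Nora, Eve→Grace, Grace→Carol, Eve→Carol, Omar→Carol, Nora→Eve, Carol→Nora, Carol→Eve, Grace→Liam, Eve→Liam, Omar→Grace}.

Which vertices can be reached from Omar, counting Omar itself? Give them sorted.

Start at Omar.
Its neighbours: Carol, Grace.
Then their neighbours: Eve, Liam, Nora.
Every vertex is now reached.

Carol, Eve, Grace, Liam, Nora, Omar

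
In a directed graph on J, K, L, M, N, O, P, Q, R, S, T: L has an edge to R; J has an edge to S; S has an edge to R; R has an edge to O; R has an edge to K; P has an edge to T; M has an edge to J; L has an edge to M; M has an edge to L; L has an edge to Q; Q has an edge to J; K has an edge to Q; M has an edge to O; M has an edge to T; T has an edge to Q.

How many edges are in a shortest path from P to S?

Distance 0: P.
Distance 1: T.
Distance 2: Q.
Distance 3: J.
Distance 4: S — contains S.

4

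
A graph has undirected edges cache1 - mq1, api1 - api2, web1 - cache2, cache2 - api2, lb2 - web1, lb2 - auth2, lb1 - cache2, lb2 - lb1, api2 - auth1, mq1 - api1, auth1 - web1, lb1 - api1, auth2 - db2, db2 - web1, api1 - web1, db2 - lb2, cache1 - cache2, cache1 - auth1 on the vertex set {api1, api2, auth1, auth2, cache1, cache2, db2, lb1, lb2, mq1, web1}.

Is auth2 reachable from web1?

Yes

Explore from web1.
Distance 1: reach api1, auth1, cache2, db2, lb2.
Distance 2: reach api2, auth2, cache1, lb1, mq1.
Found auth2.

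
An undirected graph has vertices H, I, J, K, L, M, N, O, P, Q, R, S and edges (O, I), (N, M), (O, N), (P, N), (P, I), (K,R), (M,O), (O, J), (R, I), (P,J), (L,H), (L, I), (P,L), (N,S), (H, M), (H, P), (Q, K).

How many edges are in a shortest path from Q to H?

Distance 0: Q.
Distance 1: K.
Distance 2: R.
Distance 3: I.
Distance 4: L, O, P.
Distance 5: H, J, M, N — contains H.

5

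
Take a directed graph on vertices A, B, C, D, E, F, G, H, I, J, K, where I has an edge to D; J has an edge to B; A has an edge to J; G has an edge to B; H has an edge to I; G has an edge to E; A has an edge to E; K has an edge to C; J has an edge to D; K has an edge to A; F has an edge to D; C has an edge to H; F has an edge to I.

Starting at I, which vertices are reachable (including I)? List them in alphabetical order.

D, I

Start at I.
Its neighbours: D.
Nothing further is reachable.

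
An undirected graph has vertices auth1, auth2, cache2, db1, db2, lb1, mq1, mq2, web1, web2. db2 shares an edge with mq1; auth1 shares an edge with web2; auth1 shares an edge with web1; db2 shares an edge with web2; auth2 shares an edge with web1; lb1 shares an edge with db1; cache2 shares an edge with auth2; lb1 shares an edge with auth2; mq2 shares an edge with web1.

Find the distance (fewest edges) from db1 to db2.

Distance 0: db1.
Distance 1: lb1.
Distance 2: auth2.
Distance 3: cache2, web1.
Distance 4: auth1, mq2.
Distance 5: web2.
Distance 6: db2 — contains db2.

6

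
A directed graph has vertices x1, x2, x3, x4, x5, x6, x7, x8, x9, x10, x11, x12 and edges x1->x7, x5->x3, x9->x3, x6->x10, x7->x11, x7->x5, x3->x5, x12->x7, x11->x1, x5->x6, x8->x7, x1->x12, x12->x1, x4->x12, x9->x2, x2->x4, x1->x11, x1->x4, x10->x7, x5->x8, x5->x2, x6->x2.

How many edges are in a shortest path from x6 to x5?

Distance 0: x6.
Distance 1: x2, x10.
Distance 2: x4, x7.
Distance 3: x5, x11, x12 — contains x5.

3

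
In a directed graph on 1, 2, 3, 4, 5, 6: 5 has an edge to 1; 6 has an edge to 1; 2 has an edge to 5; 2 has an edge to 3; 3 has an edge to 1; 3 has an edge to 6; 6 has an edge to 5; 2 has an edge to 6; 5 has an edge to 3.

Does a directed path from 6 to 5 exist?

Yes

Explore from 6.
Distance 1: reach 1, 5.
Found 5.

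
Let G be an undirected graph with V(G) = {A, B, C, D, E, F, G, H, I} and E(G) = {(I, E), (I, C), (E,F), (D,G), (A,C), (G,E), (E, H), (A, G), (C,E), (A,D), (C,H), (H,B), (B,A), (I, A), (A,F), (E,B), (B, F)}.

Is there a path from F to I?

Explore from F.
Distance 1: reach A, B, E.
Distance 2: reach C, D, G, H, I.
Found I.

Yes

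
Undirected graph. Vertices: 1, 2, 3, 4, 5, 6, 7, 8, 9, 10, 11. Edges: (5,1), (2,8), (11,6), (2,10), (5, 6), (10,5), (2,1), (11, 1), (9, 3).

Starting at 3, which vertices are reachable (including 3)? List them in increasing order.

Start at 3.
Its neighbours: 9.
Nothing further is reachable.

3, 9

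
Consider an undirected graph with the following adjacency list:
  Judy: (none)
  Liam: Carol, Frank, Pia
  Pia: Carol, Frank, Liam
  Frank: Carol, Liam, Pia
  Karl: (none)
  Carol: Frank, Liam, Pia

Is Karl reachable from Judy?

Judy has no edges, so nothing is reachable from it.

No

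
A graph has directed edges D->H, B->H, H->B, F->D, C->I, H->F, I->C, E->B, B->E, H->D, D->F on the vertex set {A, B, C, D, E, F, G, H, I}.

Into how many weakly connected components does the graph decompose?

4

From A: component {A}.
From B: component {B, D, E, F, H}.
From C: component {C, I}.
From G: component {G}.
That's 4 components.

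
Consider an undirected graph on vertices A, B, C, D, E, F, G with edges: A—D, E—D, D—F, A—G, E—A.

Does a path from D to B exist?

Explore from D.
Distance 1: reach A, E, F.
Distance 2: reach G.
The search is exhausted without reaching B; it lies in a different component.

No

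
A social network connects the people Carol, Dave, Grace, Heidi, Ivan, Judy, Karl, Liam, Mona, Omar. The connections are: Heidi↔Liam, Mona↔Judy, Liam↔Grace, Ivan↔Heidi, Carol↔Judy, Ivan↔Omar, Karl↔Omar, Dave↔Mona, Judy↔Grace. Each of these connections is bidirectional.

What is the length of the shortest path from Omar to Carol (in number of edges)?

Distance 0: Omar.
Distance 1: Ivan, Karl.
Distance 2: Heidi.
Distance 3: Liam.
Distance 4: Grace.
Distance 5: Judy.
Distance 6: Carol, Mona — contains Carol.

6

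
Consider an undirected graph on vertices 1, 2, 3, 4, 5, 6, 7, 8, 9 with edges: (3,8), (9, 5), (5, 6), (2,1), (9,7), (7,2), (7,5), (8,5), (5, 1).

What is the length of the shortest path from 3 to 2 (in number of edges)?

4

Distance 0: 3.
Distance 1: 8.
Distance 2: 5.
Distance 3: 1, 6, 7, 9.
Distance 4: 2 — contains 2.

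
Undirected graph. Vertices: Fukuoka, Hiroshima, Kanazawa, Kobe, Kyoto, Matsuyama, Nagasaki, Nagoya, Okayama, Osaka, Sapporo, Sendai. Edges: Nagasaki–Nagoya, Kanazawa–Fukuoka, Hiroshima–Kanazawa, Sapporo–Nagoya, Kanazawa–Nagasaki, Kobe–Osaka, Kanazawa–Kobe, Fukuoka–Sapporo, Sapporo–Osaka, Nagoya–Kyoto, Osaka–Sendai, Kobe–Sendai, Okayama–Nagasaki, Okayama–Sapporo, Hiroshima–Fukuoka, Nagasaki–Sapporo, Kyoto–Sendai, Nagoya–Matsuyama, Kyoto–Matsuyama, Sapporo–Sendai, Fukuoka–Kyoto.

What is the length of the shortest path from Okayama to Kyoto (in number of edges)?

3

Distance 0: Okayama.
Distance 1: Nagasaki, Sapporo.
Distance 2: Fukuoka, Kanazawa, Nagoya, Osaka, Sendai.
Distance 3: Hiroshima, Kobe, Kyoto, Matsuyama — contains Kyoto.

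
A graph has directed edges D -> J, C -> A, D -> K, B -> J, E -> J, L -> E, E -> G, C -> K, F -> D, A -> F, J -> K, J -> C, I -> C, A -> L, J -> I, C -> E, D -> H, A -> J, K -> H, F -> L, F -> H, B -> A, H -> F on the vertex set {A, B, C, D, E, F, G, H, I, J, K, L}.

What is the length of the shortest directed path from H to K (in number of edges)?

3

Distance 0: H.
Distance 1: F.
Distance 2: D, L.
Distance 3: E, J, K — contains K.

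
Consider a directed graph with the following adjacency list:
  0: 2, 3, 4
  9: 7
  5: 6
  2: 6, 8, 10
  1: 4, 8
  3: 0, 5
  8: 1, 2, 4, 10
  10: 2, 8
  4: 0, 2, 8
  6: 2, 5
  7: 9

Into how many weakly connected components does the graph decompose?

From 0: component {0, 1, 2, 3, 4, 5, 6, 8, 10}.
From 7: component {7, 9}.
That's 2 components.

2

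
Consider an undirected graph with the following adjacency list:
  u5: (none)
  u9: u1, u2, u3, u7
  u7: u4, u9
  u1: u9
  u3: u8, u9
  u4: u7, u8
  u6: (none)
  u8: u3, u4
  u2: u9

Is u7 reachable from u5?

u5 has no edges, so nothing is reachable from it.

No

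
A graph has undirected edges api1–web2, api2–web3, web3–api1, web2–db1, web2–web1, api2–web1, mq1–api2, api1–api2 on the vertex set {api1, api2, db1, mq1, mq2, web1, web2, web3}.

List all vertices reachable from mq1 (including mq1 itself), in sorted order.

api1, api2, db1, mq1, web1, web2, web3

Start at mq1.
Its neighbours: api2.
Then their neighbours: api1, web1, web3.
Then next layer: web2.
Then next layer: db1.
Nothing further is reachable.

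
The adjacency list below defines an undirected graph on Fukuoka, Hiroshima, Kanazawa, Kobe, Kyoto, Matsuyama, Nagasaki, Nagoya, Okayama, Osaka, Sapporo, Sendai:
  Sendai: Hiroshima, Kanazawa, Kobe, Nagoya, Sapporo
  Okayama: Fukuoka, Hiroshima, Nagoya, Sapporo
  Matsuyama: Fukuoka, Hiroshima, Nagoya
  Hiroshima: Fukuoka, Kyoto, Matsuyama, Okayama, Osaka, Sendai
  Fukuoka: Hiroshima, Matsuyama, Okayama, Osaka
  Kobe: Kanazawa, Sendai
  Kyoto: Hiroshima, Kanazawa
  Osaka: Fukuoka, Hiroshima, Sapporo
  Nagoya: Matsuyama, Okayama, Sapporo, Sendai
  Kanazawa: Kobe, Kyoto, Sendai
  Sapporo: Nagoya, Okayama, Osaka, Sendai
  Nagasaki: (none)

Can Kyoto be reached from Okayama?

Explore from Okayama.
Distance 1: reach Fukuoka, Hiroshima, Nagoya, Sapporo.
Distance 2: reach Kyoto, Matsuyama, Osaka, Sendai.
Found Kyoto.

Yes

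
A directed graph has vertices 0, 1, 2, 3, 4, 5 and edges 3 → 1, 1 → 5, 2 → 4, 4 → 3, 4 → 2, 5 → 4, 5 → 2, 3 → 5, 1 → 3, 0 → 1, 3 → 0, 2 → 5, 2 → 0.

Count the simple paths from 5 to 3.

5→2→0→1→3
5→2→4→3
5→4→2→0→1→3
5→4→3

4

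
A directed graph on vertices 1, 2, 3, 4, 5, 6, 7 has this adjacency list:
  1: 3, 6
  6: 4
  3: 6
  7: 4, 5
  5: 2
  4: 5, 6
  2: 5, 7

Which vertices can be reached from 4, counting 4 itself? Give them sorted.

2, 4, 5, 6, 7

Start at 4.
Its neighbours: 5, 6.
Then their neighbours: 2.
Then next layer: 7.
Nothing further is reachable.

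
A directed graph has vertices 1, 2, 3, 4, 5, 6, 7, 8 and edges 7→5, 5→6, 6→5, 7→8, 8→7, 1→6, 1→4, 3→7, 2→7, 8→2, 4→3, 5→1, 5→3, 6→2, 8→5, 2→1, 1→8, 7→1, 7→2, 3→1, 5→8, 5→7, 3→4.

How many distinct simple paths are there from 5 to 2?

20

5→1→4→3→7→2
5→1→4→3→7→8→2
5→1→6→2
5→1→8→2
5→1→8→7→2
5→3→1→6→2
5→3→1→8→2
5→3→1→8→7→2
... and 12 more.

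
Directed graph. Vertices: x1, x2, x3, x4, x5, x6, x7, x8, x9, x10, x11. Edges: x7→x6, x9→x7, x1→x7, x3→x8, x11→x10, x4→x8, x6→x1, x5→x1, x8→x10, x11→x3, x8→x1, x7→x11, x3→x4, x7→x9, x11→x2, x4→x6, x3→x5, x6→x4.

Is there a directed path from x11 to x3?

Explore from x11.
Distance 1: reach x2, x3, x10.
Found x3.

Yes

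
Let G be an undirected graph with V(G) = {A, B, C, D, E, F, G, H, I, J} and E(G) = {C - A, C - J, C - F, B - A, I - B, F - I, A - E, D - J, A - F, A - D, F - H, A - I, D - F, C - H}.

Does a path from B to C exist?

Yes

Explore from B.
Distance 1: reach A, I.
Distance 2: reach C, D, E, F.
Found C.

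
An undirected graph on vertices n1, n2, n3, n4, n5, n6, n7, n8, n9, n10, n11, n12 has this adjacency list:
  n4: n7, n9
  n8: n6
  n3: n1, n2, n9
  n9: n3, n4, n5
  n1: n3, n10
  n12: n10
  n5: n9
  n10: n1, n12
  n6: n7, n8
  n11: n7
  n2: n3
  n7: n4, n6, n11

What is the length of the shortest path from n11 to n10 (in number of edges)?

6

Distance 0: n11.
Distance 1: n7.
Distance 2: n4, n6.
Distance 3: n8, n9.
Distance 4: n3, n5.
Distance 5: n1, n2.
Distance 6: n10 — contains n10.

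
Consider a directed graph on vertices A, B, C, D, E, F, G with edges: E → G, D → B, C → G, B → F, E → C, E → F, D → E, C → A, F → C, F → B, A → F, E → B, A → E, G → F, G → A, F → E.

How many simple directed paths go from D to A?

D→B→F→C→A
D→B→F→C→G→A
D→B→F→E→C→A
D→B→F→E→C→G→A
D→B→F→E→G→A
D→E→B→F→C→A
D→E→B→F→C→G→A
D→E→C→A
D→E→C→G→A
D→E→F→C→A
D→E→F→C→G→A
D→E→G→A
D→E→G→F→C→A

13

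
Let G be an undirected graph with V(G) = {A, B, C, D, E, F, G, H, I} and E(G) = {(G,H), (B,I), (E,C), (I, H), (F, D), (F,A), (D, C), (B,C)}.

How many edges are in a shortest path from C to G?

4

Distance 0: C.
Distance 1: B, D, E.
Distance 2: F, I.
Distance 3: A, H.
Distance 4: G — contains G.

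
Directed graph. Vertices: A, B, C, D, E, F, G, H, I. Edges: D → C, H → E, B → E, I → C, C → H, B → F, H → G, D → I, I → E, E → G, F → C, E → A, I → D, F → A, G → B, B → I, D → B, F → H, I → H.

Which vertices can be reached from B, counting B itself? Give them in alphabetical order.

A, B, C, D, E, F, G, H, I

Start at B.
Its neighbours: E, F, I.
Then their neighbours: A, C, D, G, H.
Every vertex is now reached.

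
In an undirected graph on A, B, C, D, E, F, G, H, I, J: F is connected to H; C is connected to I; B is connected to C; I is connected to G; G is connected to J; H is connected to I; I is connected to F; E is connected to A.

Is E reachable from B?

No

Explore from B.
Distance 1: reach C.
Distance 2: reach I.
Distance 3: reach F, G, H.
Distance 4: reach J.
The search is exhausted without reaching E; it lies in a different component.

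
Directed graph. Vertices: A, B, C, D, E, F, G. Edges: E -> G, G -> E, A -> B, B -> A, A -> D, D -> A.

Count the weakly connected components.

4

From A: component {A, B, D}.
From C: component {C}.
From E: component {E, G}.
From F: component {F}.
That's 4 components.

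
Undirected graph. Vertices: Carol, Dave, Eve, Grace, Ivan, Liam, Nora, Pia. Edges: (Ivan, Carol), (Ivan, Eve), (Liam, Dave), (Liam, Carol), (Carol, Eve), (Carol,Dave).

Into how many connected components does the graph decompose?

4

From Carol: component {Carol, Dave, Eve, Ivan, Liam}.
From Grace: component {Grace}.
From Nora: component {Nora}.
From Pia: component {Pia}.
That's 4 components.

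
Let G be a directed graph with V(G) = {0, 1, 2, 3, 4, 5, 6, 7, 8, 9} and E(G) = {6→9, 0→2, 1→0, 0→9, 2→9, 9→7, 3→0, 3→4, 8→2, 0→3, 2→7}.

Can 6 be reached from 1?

Explore from 1.
Distance 1: reach 0.
Distance 2: reach 2, 3, 9.
Distance 3: reach 4, 7.
The search from 1 is exhausted; no directed path reaches 6.

No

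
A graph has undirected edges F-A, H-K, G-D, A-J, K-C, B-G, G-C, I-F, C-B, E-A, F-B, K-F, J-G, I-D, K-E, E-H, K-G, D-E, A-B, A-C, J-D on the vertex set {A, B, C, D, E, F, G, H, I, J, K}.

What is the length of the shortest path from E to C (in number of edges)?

2

Distance 0: E.
Distance 1: A, D, H, K.
Distance 2: B, C, F, G, I, J — contains C.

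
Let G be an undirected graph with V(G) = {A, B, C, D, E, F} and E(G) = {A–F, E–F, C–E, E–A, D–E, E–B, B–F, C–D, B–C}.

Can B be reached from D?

Yes

Explore from D.
Distance 1: reach C, E.
Distance 2: reach A, B, F.
Found B.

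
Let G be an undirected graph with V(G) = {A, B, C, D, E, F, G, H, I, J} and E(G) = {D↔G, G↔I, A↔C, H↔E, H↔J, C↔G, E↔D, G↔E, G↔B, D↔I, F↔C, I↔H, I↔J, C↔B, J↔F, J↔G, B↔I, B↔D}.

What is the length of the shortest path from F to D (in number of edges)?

3

Distance 0: F.
Distance 1: C, J.
Distance 2: A, B, G, H, I.
Distance 3: D, E — contains D.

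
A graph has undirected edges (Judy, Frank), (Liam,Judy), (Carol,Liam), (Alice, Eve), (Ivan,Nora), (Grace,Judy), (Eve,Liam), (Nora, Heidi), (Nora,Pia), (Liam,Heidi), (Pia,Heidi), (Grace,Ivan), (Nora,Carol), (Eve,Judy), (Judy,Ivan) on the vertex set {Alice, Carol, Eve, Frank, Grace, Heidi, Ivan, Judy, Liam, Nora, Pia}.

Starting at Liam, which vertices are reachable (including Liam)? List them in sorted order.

Alice, Carol, Eve, Frank, Grace, Heidi, Ivan, Judy, Liam, Nora, Pia

Start at Liam.
Its neighbours: Carol, Eve, Heidi, Judy.
Then their neighbours: Alice, Frank, Grace, Ivan, Nora, Pia.
Every vertex is now reached.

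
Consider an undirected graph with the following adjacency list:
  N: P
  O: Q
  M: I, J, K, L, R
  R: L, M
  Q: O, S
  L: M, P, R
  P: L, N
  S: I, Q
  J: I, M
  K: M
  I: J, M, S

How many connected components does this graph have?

From I: component {I, J, K, L, M, N, O, P, Q, R, S}.
That's 1 component.

1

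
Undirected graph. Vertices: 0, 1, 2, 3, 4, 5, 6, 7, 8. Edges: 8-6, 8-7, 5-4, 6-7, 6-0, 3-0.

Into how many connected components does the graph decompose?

4

From 0: component {0, 3, 6, 7, 8}.
From 1: component {1}.
From 2: component {2}.
From 4: component {4, 5}.
That's 4 components.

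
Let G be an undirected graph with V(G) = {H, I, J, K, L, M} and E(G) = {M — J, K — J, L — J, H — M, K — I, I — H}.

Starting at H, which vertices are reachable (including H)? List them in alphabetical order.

H, I, J, K, L, M

Start at H.
Its neighbours: I, M.
Then their neighbours: J, K.
Then next layer: L.
Every vertex is now reached.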